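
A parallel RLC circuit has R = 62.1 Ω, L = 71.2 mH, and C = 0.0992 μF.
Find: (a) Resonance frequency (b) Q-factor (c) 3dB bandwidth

Step 1 — Resonance: ω₀ = 1/√(LC) = 1/√(0.0712·9.92e-08) = 1.19e+04 rad/s.
Step 2 — f₀ = ω₀/(2π) = 1894 Hz.
Step 3 — Parallel Q: Q = R/(ω₀L) = 62.1/(1.19e+04·0.0712) = 0.0733.
Step 4 — Bandwidth: Δω = ω₀/Q = 1.623e+05 rad/s; BW = Δω/(2π) = 2.584e+04 Hz.

(a) f₀ = 1894 Hz  (b) Q = 0.0733  (c) BW = 2.584e+04 Hz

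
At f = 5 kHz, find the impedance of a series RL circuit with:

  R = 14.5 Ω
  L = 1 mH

Step 1 — Angular frequency: ω = 2π·f = 2π·5000 = 3.142e+04 rad/s.
Step 2 — Component impedances:
  R: Z = R = 14.5 Ω
  L: Z = jωL = j·3.142e+04·0.001 = 0 + j31.42 Ω
Step 3 — Series combination: Z_total = R + L = 14.5 + j31.42 Ω = 34.6∠65.2° Ω.

Z = 14.5 + j31.42 Ω = 34.6∠65.2° Ω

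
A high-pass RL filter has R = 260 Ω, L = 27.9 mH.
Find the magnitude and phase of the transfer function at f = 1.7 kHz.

Step 1 — Angular frequency: ω = 2π·1700 = 1.068e+04 rad/s.
Step 2 — Transfer function: H(jω) = jωL/(R + jωL).
Step 3 — Numerator jωL = j·298; denominator R + jωL = 260 + j298.
Step 4 — H = 0.5678 + j0.4954.
Step 5 — Magnitude: |H| = 0.7535 (-2.5 dB); phase: φ = 41.1°.

|H| = 0.7535 (-2.5 dB), φ = 41.1°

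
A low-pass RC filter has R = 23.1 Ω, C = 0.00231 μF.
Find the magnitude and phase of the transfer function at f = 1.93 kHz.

Step 1 — Angular frequency: ω = 2π·1930 = 1.213e+04 rad/s.
Step 2 — Transfer function: H(jω) = 1/(1 + jωRC).
Step 3 — Denominator: 1 + jωRC = 1 + j·1.213e+04·23.1·2.31e-09 = 1 + j0.0006471.
Step 4 — H = 1 - j0.0006471.
Step 5 — Magnitude: |H| = 1 (-0.0 dB); phase: φ = -0.0°.

|H| = 1 (-0.0 dB), φ = -0.0°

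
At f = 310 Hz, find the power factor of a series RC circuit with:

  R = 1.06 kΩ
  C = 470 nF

Step 1 — Angular frequency: ω = 2π·f = 2π·310 = 1948 rad/s.
Step 2 — Component impedances:
  R: Z = R = 1060 Ω
  C: Z = 1/(jωC) = -j/(ω·C) = 0 - j1092 Ω
Step 3 — Series combination: Z_total = R + C = 1060 - j1092 Ω = 1522∠-45.9° Ω.
Step 4 — Power factor: PF = cos(φ) = Re(Z)/|Z| = 1060/1522.1 = 0.6964.
Step 5 — Type: Im(Z) = -1092 ⇒ leading (phase φ = -45.9°).

PF = 0.6964 (leading, φ = -45.9°)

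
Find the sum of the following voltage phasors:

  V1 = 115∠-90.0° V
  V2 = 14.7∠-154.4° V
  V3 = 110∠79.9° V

Step 1 — Convert each phasor to rectangular form:
  V1 = 115·(cos(-90.0°) + j·sin(-90.0°)) = 0 - j115 V
  V2 = 14.7·(cos(-154.4°) + j·sin(-154.4°)) = -13.26 - j6.352 V
  V3 = 110·(cos(79.9°) + j·sin(79.9°)) = 19.29 + j108.3 V
Step 2 — Sum components: V_total = 6.033 - j13.06 V.
Step 3 — Convert to polar: |V_total| = 14.38 V, ∠V_total = -65.2°.

V_total = 14.38∠-65.2° V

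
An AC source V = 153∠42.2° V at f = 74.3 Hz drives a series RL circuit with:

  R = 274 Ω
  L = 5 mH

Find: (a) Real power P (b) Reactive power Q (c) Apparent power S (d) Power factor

Step 1 — Angular frequency: ω = 2π·f = 2π·74.3 = 466.8 rad/s.
Step 2 — Component impedances:
  R: Z = R = 274 Ω
  L: Z = jωL = j·466.8·0.005 = 0 + j2.334 Ω
Step 3 — Series combination: Z_total = R + L = 274 + j2.334 Ω = 274∠0.5° Ω.
Step 4 — Source phasor: V = 153∠42.2° V = 113.3 + j102.8 V.
Step 5 — Current: I = V / Z = 0.4168 + j0.3715 A = 0.5584∠41.7° A.
Step 6 — Complex power: S = V·I* = 85.43 + j0.7278 VA.
Step 7 — Real power: P = Re(S) = 85.43 W.
Step 8 — Reactive power: Q = Im(S) = 0.7278 VAR.
Step 9 — Apparent power: |S| = 85.43 VA.
Step 10 — Power factor: PF = P/|S| = 1 (lagging).

(a) P = 85.43 W  (b) Q = 0.7278 VAR  (c) S = 85.43 VA  (d) PF = 1 (lagging)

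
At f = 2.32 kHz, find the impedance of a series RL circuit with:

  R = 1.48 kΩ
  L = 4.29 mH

Step 1 — Angular frequency: ω = 2π·f = 2π·2320 = 1.458e+04 rad/s.
Step 2 — Component impedances:
  R: Z = R = 1480 Ω
  L: Z = jωL = j·1.458e+04·0.00429 = 0 + j62.54 Ω
Step 3 — Series combination: Z_total = R + L = 1480 + j62.54 Ω = 1481∠2.4° Ω.

Z = 1480 + j62.54 Ω = 1481∠2.4° Ω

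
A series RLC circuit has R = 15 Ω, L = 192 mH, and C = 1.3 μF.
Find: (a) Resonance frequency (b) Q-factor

Step 1 — Resonance condition Im(Z)=0 gives ω₀ = 1/√(LC).
Step 2 — ω₀ = 1/√(0.192·1.3e-06) = 2002 rad/s.
Step 3 — f₀ = ω₀/(2π) = 318.6 Hz.
Step 4 — Series Q: Q = ω₀L/R = 2002·0.192/15 = 25.62.

(a) f₀ = 318.6 Hz  (b) Q = 25.62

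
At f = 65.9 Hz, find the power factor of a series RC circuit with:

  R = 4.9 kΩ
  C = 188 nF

Step 1 — Angular frequency: ω = 2π·f = 2π·65.9 = 414.1 rad/s.
Step 2 — Component impedances:
  R: Z = R = 4900 Ω
  C: Z = 1/(jωC) = -j/(ω·C) = 0 - j1.285e+04 Ω
Step 3 — Series combination: Z_total = R + C = 4900 - j1.285e+04 Ω = 1.375e+04∠-69.1° Ω.
Step 4 — Power factor: PF = cos(φ) = Re(Z)/|Z| = 4900/1.375e+04 = 0.3564.
Step 5 — Type: Im(Z) = -1.285e+04 ⇒ leading (phase φ = -69.1°).

PF = 0.3564 (leading, φ = -69.1°)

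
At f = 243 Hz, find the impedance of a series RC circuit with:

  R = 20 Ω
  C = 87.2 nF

Step 1 — Angular frequency: ω = 2π·f = 2π·243 = 1527 rad/s.
Step 2 — Component impedances:
  R: Z = R = 20 Ω
  C: Z = 1/(jωC) = -j/(ω·C) = 0 - j7511 Ω
Step 3 — Series combination: Z_total = R + C = 20 - j7511 Ω = 7511∠-89.8° Ω.

Z = 20 - j7511 Ω = 7511∠-89.8° Ω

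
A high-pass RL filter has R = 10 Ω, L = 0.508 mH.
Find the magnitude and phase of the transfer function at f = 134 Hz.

Step 1 — Angular frequency: ω = 2π·134 = 841.9 rad/s.
Step 2 — Transfer function: H(jω) = jωL/(R + jωL).
Step 3 — Numerator jωL = j·0.4277; denominator R + jωL = 10 + j0.4277.
Step 4 — H = 0.001826 + j0.04269.
Step 5 — Magnitude: |H| = 0.04273 (-27.4 dB); phase: φ = 87.6°.

|H| = 0.04273 (-27.4 dB), φ = 87.6°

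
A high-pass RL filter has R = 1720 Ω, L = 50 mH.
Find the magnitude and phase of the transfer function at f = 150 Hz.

Step 1 — Angular frequency: ω = 2π·150 = 942.5 rad/s.
Step 2 — Transfer function: H(jω) = jωL/(R + jωL).
Step 3 — Numerator jωL = j·47.12; denominator R + jωL = 1720 + j47.12.
Step 4 — H = 0.0007501 + j0.02738.
Step 5 — Magnitude: |H| = 0.02739 (-31.2 dB); phase: φ = 88.4°.

|H| = 0.02739 (-31.2 dB), φ = 88.4°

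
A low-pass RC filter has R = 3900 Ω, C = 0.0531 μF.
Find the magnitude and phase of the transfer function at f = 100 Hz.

Step 1 — Angular frequency: ω = 2π·100 = 628.3 rad/s.
Step 2 — Transfer function: H(jω) = 1/(1 + jωRC).
Step 3 — Denominator: 1 + jωRC = 1 + j·628.3·3900·5.31e-08 = 1 + j0.1301.
Step 4 — H = 0.9834 - j0.128.
Step 5 — Magnitude: |H| = 0.9916 (-0.1 dB); phase: φ = -7.4°.

|H| = 0.9916 (-0.1 dB), φ = -7.4°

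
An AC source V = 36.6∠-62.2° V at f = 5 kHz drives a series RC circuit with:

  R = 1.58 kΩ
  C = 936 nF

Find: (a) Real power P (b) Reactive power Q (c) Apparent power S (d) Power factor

Step 1 — Angular frequency: ω = 2π·f = 2π·5000 = 3.142e+04 rad/s.
Step 2 — Component impedances:
  R: Z = R = 1580 Ω
  C: Z = 1/(jωC) = -j/(ω·C) = 0 - j34.01 Ω
Step 3 — Series combination: Z_total = R + C = 1580 - j34.01 Ω = 1580∠-1.2° Ω.
Step 4 — Source phasor: V = 36.6∠-62.2° V = 17.07 - j32.38 V.
Step 5 — Current: I = V / Z = 0.01124 - j0.02025 A = 0.02316∠-61.0° A.
Step 6 — Complex power: S = V·I* = 0.8474 - j0.01824 VA.
Step 7 — Real power: P = Re(S) = 0.8474 W.
Step 8 — Reactive power: Q = Im(S) = -0.01824 VAR.
Step 9 — Apparent power: |S| = 0.8476 VA.
Step 10 — Power factor: PF = P/|S| = 0.9998 (leading).

(a) P = 0.8474 W  (b) Q = -0.01824 VAR  (c) S = 0.8476 VA  (d) PF = 0.9998 (leading)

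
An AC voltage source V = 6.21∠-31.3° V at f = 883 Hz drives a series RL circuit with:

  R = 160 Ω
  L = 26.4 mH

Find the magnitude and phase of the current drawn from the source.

Step 1 — Angular frequency: ω = 2π·f = 2π·883 = 5548 rad/s.
Step 2 — Component impedances:
  R: Z = R = 160 Ω
  L: Z = jωL = j·5548·0.0264 = 0 + j146.5 Ω
Step 3 — Series combination: Z_total = R + L = 160 + j146.5 Ω = 216.9∠42.5° Ω.
Step 4 — Source phasor: V = 6.21∠-31.3° V = 5.306 - j3.226 V.
Step 5 — Ohm's law: I = V / Z_total = (5.306 - j3.226) / (160 + j146.5) = 0.008001 - j0.02749 A.
Step 6 — Convert to polar: |I| = 0.02863 A, ∠I = -73.8°.

I = 0.02863∠-73.8° A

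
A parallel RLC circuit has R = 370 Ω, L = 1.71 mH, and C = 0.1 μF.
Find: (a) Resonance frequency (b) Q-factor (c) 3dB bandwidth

Step 1 — Resonance: ω₀ = 1/√(LC) = 1/√(0.00171·1e-07) = 7.647e+04 rad/s.
Step 2 — f₀ = ω₀/(2π) = 1.217e+04 Hz.
Step 3 — Parallel Q: Q = R/(ω₀L) = 370/(7.647e+04·0.00171) = 2.829.
Step 4 — Bandwidth: Δω = ω₀/Q = 2.703e+04 rad/s; BW = Δω/(2π) = 4301 Hz.

(a) f₀ = 1.217e+04 Hz  (b) Q = 2.829  (c) BW = 4301 Hz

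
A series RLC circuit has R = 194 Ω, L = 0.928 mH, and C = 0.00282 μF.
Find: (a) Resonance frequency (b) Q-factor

Step 1 — Resonance condition Im(Z)=0 gives ω₀ = 1/√(LC).
Step 2 — ω₀ = 1/√(0.000928·2.82e-09) = 6.182e+05 rad/s.
Step 3 — f₀ = ω₀/(2π) = 9.838e+04 Hz.
Step 4 — Series Q: Q = ω₀L/R = 6.182e+05·0.000928/194 = 2.957.

(a) f₀ = 9.838e+04 Hz  (b) Q = 2.957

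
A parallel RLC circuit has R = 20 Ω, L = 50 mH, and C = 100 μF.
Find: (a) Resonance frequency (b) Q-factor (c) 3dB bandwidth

Step 1 — Resonance: ω₀ = 1/√(LC) = 1/√(0.05·0.0001) = 447.2 rad/s.
Step 2 — f₀ = ω₀/(2π) = 71.18 Hz.
Step 3 — Parallel Q: Q = R/(ω₀L) = 20/(447.2·0.05) = 0.8944.
Step 4 — Bandwidth: Δω = ω₀/Q = 500 rad/s; BW = Δω/(2π) = 79.58 Hz.

(a) f₀ = 71.18 Hz  (b) Q = 0.8944  (c) BW = 79.58 Hz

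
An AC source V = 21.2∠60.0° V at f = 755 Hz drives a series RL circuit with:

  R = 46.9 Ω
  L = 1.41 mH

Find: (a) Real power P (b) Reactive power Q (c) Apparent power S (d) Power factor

Step 1 — Angular frequency: ω = 2π·f = 2π·755 = 4744 rad/s.
Step 2 — Component impedances:
  R: Z = R = 46.9 Ω
  L: Z = jωL = j·4744·0.00141 = 0 + j6.689 Ω
Step 3 — Series combination: Z_total = R + L = 46.9 + j6.689 Ω = 47.37∠8.1° Ω.
Step 4 — Source phasor: V = 21.2∠60.0° V = 10.6 + j18.36 V.
Step 5 — Current: I = V / Z = 0.2762 + j0.3521 A = 0.4475∠51.9° A.
Step 6 — Complex power: S = V·I* = 9.392 + j1.339 VA.
Step 7 — Real power: P = Re(S) = 9.392 W.
Step 8 — Reactive power: Q = Im(S) = 1.339 VAR.
Step 9 — Apparent power: |S| = 9.487 VA.
Step 10 — Power factor: PF = P/|S| = 0.99 (lagging).

(a) P = 9.392 W  (b) Q = 1.339 VAR  (c) S = 9.487 VA  (d) PF = 0.99 (lagging)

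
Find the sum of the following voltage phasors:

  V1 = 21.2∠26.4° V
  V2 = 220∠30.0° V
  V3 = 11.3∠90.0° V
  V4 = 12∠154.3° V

Step 1 — Convert each phasor to rectangular form:
  V1 = 21.2·(cos(26.4°) + j·sin(26.4°)) = 18.99 + j9.426 V
  V2 = 220·(cos(30.0°) + j·sin(30.0°)) = 190.5 + j110 V
  V3 = 11.3·(cos(90.0°) + j·sin(90.0°)) = 0 + j11.3 V
  V4 = 12·(cos(154.3°) + j·sin(154.3°)) = -10.81 + j5.204 V
Step 2 — Sum components: V_total = 198.7 + j135.9 V.
Step 3 — Convert to polar: |V_total| = 240.7 V, ∠V_total = 34.4°.

V_total = 240.7∠34.4° V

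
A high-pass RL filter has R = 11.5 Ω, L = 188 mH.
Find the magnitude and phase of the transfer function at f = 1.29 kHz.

Step 1 — Angular frequency: ω = 2π·1290 = 8105 rad/s.
Step 2 — Transfer function: H(jω) = jωL/(R + jωL).
Step 3 — Numerator jωL = j·1524; denominator R + jωL = 11.5 + j1524.
Step 4 — H = 0.9999 + j0.007547.
Step 5 — Magnitude: |H| = 1 (-0.0 dB); phase: φ = 0.4°.

|H| = 1 (-0.0 dB), φ = 0.4°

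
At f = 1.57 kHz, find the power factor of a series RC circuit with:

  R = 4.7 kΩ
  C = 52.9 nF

Step 1 — Angular frequency: ω = 2π·f = 2π·1570 = 9865 rad/s.
Step 2 — Component impedances:
  R: Z = R = 4700 Ω
  C: Z = 1/(jωC) = -j/(ω·C) = 0 - j1916 Ω
Step 3 — Series combination: Z_total = R + C = 4700 - j1916 Ω = 5076∠-22.2° Ω.
Step 4 — Power factor: PF = cos(φ) = Re(Z)/|Z| = 4700/5075.7 = 0.926.
Step 5 — Type: Im(Z) = -1916 ⇒ leading (phase φ = -22.2°).

PF = 0.926 (leading, φ = -22.2°)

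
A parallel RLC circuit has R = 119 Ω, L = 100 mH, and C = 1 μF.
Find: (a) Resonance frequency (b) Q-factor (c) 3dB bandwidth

Step 1 — Resonance: ω₀ = 1/√(LC) = 1/√(0.1·1e-06) = 3162 rad/s.
Step 2 — f₀ = ω₀/(2π) = 503.3 Hz.
Step 3 — Parallel Q: Q = R/(ω₀L) = 119/(3162·0.1) = 0.3763.
Step 4 — Bandwidth: Δω = ω₀/Q = 8403 rad/s; BW = Δω/(2π) = 1337 Hz.

(a) f₀ = 503.3 Hz  (b) Q = 0.3763  (c) BW = 1337 Hz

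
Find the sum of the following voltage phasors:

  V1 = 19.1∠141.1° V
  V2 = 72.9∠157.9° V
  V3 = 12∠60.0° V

Step 1 — Convert each phasor to rectangular form:
  V1 = 19.1·(cos(141.1°) + j·sin(141.1°)) = -14.86 + j11.99 V
  V2 = 72.9·(cos(157.9°) + j·sin(157.9°)) = -67.54 + j27.43 V
  V3 = 12·(cos(60.0°) + j·sin(60.0°)) = 6 + j10.39 V
Step 2 — Sum components: V_total = -76.41 + j49.81 V.
Step 3 — Convert to polar: |V_total| = 91.21 V, ∠V_total = 146.9°.

V_total = 91.21∠146.9° V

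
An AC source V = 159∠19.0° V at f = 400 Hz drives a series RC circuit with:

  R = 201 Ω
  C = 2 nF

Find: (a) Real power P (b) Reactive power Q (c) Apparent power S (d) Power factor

Step 1 — Angular frequency: ω = 2π·f = 2π·400 = 2513 rad/s.
Step 2 — Component impedances:
  R: Z = R = 201 Ω
  C: Z = 1/(jωC) = -j/(ω·C) = 0 - j1.989e+05 Ω
Step 3 — Series combination: Z_total = R + C = 201 - j1.989e+05 Ω = 1.989e+05∠-89.9° Ω.
Step 4 — Source phasor: V = 159∠19.0° V = 150.3 + j51.77 V.
Step 5 — Current: I = V / Z = -0.0002594 + j0.0007559 A = 0.0007992∠108.9° A.
Step 6 — Complex power: S = V·I* = 0.0001284 - j0.1271 VA.
Step 7 — Real power: P = Re(S) = 0.0001284 W.
Step 8 — Reactive power: Q = Im(S) = -0.1271 VAR.
Step 9 — Apparent power: |S| = 0.1271 VA.
Step 10 — Power factor: PF = P/|S| = 0.00101 (leading).

(a) P = 0.0001284 W  (b) Q = -0.1271 VAR  (c) S = 0.1271 VA  (d) PF = 0.00101 (leading)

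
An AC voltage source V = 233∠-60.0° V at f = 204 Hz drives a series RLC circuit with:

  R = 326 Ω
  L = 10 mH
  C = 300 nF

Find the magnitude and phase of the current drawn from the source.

Step 1 — Angular frequency: ω = 2π·f = 2π·204 = 1282 rad/s.
Step 2 — Component impedances:
  R: Z = R = 326 Ω
  L: Z = jωL = j·1282·0.01 = 0 + j12.82 Ω
  C: Z = 1/(jωC) = -j/(ω·C) = 0 - j2601 Ω
Step 3 — Series combination: Z_total = R + L + C = 326 - j2588 Ω = 2608∠-82.8° Ω.
Step 4 — Source phasor: V = 233∠-60.0° V = 116.5 - j201.8 V.
Step 5 — Ohm's law: I = V / Z_total = (116.5 - j201.8) / (326 - j2588) = 0.08234 + j0.03465 A.
Step 6 — Convert to polar: |I| = 0.08933 A, ∠I = 22.8°.

I = 0.08933∠22.8° A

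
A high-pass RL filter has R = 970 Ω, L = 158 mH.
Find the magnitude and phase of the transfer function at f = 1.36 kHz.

Step 1 — Angular frequency: ω = 2π·1360 = 8545 rad/s.
Step 2 — Transfer function: H(jω) = jωL/(R + jωL).
Step 3 — Numerator jωL = j·1350; denominator R + jωL = 970 + j1350.
Step 4 — H = 0.6596 + j0.4739.
Step 5 — Magnitude: |H| = 0.8121 (-1.8 dB); phase: φ = 35.7°.

|H| = 0.8121 (-1.8 dB), φ = 35.7°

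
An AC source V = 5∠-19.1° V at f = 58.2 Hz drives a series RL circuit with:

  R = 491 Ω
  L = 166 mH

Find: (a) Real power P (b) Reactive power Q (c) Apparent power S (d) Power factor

Step 1 — Angular frequency: ω = 2π·f = 2π·58.2 = 365.7 rad/s.
Step 2 — Component impedances:
  R: Z = R = 491 Ω
  L: Z = jωL = j·365.7·0.166 = 0 + j60.7 Ω
Step 3 — Series combination: Z_total = R + L = 491 + j60.7 Ω = 494.7∠7.0° Ω.
Step 4 — Source phasor: V = 5∠-19.1° V = 4.725 - j1.636 V.
Step 5 — Current: I = V / Z = 0.009072 - j0.004454 A = 0.01011∠-26.1° A.
Step 6 — Complex power: S = V·I* = 0.05015 + j0.0062 VA.
Step 7 — Real power: P = Re(S) = 0.05015 W.
Step 8 — Reactive power: Q = Im(S) = 0.0062 VAR.
Step 9 — Apparent power: |S| = 0.05053 VA.
Step 10 — Power factor: PF = P/|S| = 0.9924 (lagging).

(a) P = 0.05015 W  (b) Q = 0.0062 VAR  (c) S = 0.05053 VA  (d) PF = 0.9924 (lagging)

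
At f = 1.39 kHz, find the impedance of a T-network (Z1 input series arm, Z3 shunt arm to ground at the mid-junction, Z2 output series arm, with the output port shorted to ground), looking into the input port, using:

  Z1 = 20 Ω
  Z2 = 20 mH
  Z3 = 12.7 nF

Step 1 — Angular frequency: ω = 2π·f = 2π·1390 = 8734 rad/s.
Step 2 — Component impedances:
  Z1: Z = R = 20 Ω
  Z2: Z = jωL = j·8734·0.02 = 0 + j174.7 Ω
  Z3: Z = 1/(jωC) = -j/(ω·C) = 0 - j9016 Ω
Step 3 — With the output port shorted to ground, the output series arm Z2 runs from the junction to ground; the shunt arm Z3 also runs from the junction to ground. They appear in parallel: Z3 || Z2 = 0 + j178.1 Ω.
Step 4 — Series with input arm Z1: Z_in = Z1 + (Z3 || Z2) = 20 + j178.1 Ω = 179.2∠83.6° Ω.

Z = 20 + j178.1 Ω = 179.2∠83.6° Ω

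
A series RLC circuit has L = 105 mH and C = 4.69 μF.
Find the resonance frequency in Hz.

Step 1 — Resonance condition Im(Z)=0 gives ω₀ = 1/√(LC).
Step 2 — ω₀ = 1/√(0.105·4.69e-06) = 1425 rad/s.
Step 3 — f₀ = ω₀/(2π) = 226.8 Hz.

f₀ = 226.8 Hz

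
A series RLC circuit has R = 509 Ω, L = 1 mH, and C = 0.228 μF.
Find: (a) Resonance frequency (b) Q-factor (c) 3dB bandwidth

Step 1 — Resonance: ω₀ = 1/√(LC) = 1/√(0.001·2.28e-07) = 6.623e+04 rad/s.
Step 2 — f₀ = ω₀/(2π) = 1.054e+04 Hz.
Step 3 — Series Q: Q = ω₀L/R = 6.623e+04·0.001/509 = 0.1301.
Step 4 — Bandwidth: Δω = ω₀/Q = 5.09e+05 rad/s; BW = Δω/(2π) = 8.101e+04 Hz.

(a) f₀ = 1.054e+04 Hz  (b) Q = 0.1301  (c) BW = 8.101e+04 Hz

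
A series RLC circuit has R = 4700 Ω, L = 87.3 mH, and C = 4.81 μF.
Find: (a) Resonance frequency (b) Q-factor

Step 1 — Resonance condition Im(Z)=0 gives ω₀ = 1/√(LC).
Step 2 — ω₀ = 1/√(0.0873·4.81e-06) = 1543 rad/s.
Step 3 — f₀ = ω₀/(2π) = 245.6 Hz.
Step 4 — Series Q: Q = ω₀L/R = 1543·0.0873/4700 = 0.02866.

(a) f₀ = 245.6 Hz  (b) Q = 0.02866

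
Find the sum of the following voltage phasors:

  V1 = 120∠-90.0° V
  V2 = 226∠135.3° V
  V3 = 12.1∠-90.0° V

Step 1 — Convert each phasor to rectangular form:
  V1 = 120·(cos(-90.0°) + j·sin(-90.0°)) = 0 - j120 V
  V2 = 226·(cos(135.3°) + j·sin(135.3°)) = -160.6 + j159 V
  V3 = 12.1·(cos(-90.0°) + j·sin(-90.0°)) = 0 - j12.1 V
Step 2 — Sum components: V_total = -160.6 + j26.87 V.
Step 3 — Convert to polar: |V_total| = 162.9 V, ∠V_total = 170.5°.

V_total = 162.9∠170.5° V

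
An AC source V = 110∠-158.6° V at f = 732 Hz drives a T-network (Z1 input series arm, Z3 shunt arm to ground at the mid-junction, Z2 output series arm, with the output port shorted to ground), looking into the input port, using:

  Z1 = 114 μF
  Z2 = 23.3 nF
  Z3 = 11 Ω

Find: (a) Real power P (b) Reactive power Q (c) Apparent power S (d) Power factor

Step 1 — Angular frequency: ω = 2π·f = 2π·732 = 4599 rad/s.
Step 2 — Component impedances:
  Z1: Z = 1/(jωC) = -j/(ω·C) = 0 - j1.907 Ω
  Z2: Z = 1/(jωC) = -j/(ω·C) = 0 - j9332 Ω
  Z3: Z = R = 11 Ω
Step 3 — With the output port shorted to ground, the output series arm Z2 runs from the junction to ground; the shunt arm Z3 also runs from the junction to ground. They appear in parallel: Z3 || Z2 = 11 - j0.01297 Ω.
Step 4 — Series with input arm Z1: Z_in = Z1 + (Z3 || Z2) = 11 - j1.92 Ω = 11.17∠-9.9° Ω.
Step 5 — Source phasor: V = 110∠-158.6° V = -102.4 - j40.14 V.
Step 6 — Current: I = V / Z = -8.417 - j5.118 A = 9.851∠-148.7° A.
Step 7 — Complex power: S = V·I* = 1067 - j186.3 VA.
Step 8 — Real power: P = Re(S) = 1067 W.
Step 9 — Reactive power: Q = Im(S) = -186.3 VAR.
Step 10 — Apparent power: |S| = 1084 VA.
Step 11 — Power factor: PF = P/|S| = 0.9851 (leading).

(a) P = 1067 W  (b) Q = -186.3 VAR  (c) S = 1084 VA  (d) PF = 0.9851 (leading)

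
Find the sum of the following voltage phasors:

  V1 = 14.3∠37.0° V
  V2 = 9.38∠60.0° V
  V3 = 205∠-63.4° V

Step 1 — Convert each phasor to rectangular form:
  V1 = 14.3·(cos(37.0°) + j·sin(37.0°)) = 11.42 + j8.606 V
  V2 = 9.38·(cos(60.0°) + j·sin(60.0°)) = 4.69 + j8.123 V
  V3 = 205·(cos(-63.4°) + j·sin(-63.4°)) = 91.79 - j183.3 V
Step 2 — Sum components: V_total = 107.9 - j166.6 V.
Step 3 — Convert to polar: |V_total| = 198.5 V, ∠V_total = -57.1°.

V_total = 198.5∠-57.1° V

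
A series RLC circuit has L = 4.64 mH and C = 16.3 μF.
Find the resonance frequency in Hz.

Step 1 — Resonance condition Im(Z)=0 gives ω₀ = 1/√(LC).
Step 2 — ω₀ = 1/√(0.00464·1.63e-05) = 3636 rad/s.
Step 3 — f₀ = ω₀/(2π) = 578.7 Hz.

f₀ = 578.7 Hz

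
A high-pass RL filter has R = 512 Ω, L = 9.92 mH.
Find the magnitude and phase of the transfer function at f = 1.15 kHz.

Step 1 — Angular frequency: ω = 2π·1150 = 7226 rad/s.
Step 2 — Transfer function: H(jω) = jωL/(R + jωL).
Step 3 — Numerator jωL = j·71.68; denominator R + jωL = 512 + j71.68.
Step 4 — H = 0.01922 + j0.1373.
Step 5 — Magnitude: |H| = 0.1386 (-17.2 dB); phase: φ = 82.0°.

|H| = 0.1386 (-17.2 dB), φ = 82.0°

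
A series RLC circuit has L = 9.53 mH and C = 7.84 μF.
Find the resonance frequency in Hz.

Step 1 — Resonance condition Im(Z)=0 gives ω₀ = 1/√(LC).
Step 2 — ω₀ = 1/√(0.00953·7.84e-06) = 3658 rad/s.
Step 3 — f₀ = ω₀/(2π) = 582.3 Hz.

f₀ = 582.3 Hz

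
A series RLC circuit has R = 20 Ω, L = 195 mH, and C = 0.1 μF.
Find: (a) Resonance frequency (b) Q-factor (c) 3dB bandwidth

Step 1 — Resonance: ω₀ = 1/√(LC) = 1/√(0.195·1e-07) = 7161 rad/s.
Step 2 — f₀ = ω₀/(2π) = 1140 Hz.
Step 3 — Series Q: Q = ω₀L/R = 7161·0.195/20 = 69.82.
Step 4 — Bandwidth: Δω = ω₀/Q = 102.6 rad/s; BW = Δω/(2π) = 16.32 Hz.

(a) f₀ = 1140 Hz  (b) Q = 69.82  (c) BW = 16.32 Hz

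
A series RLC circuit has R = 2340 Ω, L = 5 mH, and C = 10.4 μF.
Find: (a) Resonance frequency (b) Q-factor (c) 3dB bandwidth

Step 1 — Resonance condition Im(Z)=0 gives ω₀ = 1/√(LC).
Step 2 — ω₀ = 1/√(0.005·1.04e-05) = 4385 rad/s.
Step 3 — f₀ = ω₀/(2π) = 697.9 Hz.
Step 4 — Series Q: Q = ω₀L/R = 4385·0.005/2340 = 0.00937.
Step 5 — 3dB bandwidth: Δω = ω₀/Q = 4.68e+05 rad/s; BW = Δω/(2π) = 7.448e+04 Hz.

(a) f₀ = 697.9 Hz  (b) Q = 0.00937  (c) BW = 7.448e+04 Hz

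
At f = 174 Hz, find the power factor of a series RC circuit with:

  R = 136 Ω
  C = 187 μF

Step 1 — Angular frequency: ω = 2π·f = 2π·174 = 1093 rad/s.
Step 2 — Component impedances:
  R: Z = R = 136 Ω
  C: Z = 1/(jωC) = -j/(ω·C) = 0 - j4.891 Ω
Step 3 — Series combination: Z_total = R + C = 136 - j4.891 Ω = 136.1∠-2.1° Ω.
Step 4 — Power factor: PF = cos(φ) = Re(Z)/|Z| = 136/136.088 = 0.9994.
Step 5 — Type: Im(Z) = -4.891 ⇒ leading (phase φ = -2.1°).

PF = 0.9994 (leading, φ = -2.1°)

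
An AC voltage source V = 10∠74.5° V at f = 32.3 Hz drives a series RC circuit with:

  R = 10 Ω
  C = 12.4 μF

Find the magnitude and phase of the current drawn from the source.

Step 1 — Angular frequency: ω = 2π·f = 2π·32.3 = 202.9 rad/s.
Step 2 — Component impedances:
  R: Z = R = 10 Ω
  C: Z = 1/(jωC) = -j/(ω·C) = 0 - j397.4 Ω
Step 3 — Series combination: Z_total = R + C = 10 - j397.4 Ω = 397.5∠-88.6° Ω.
Step 4 — Source phasor: V = 10∠74.5° V = 2.672 + j9.636 V.
Step 5 — Ohm's law: I = V / Z_total = (2.672 + j9.636) / (10 - j397.4) = -0.02407 + j0.007331 A.
Step 6 — Convert to polar: |I| = 0.02516 A, ∠I = 163.1°.

I = 0.02516∠163.1° A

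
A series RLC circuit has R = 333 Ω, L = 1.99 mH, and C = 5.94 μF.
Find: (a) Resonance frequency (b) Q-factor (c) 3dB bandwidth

Step 1 — Resonance: ω₀ = 1/√(LC) = 1/√(0.00199·5.94e-06) = 9198 rad/s.
Step 2 — f₀ = ω₀/(2π) = 1464 Hz.
Step 3 — Series Q: Q = ω₀L/R = 9198·0.00199/333 = 0.05497.
Step 4 — Bandwidth: Δω = ω₀/Q = 1.673e+05 rad/s; BW = Δω/(2π) = 2.663e+04 Hz.

(a) f₀ = 1464 Hz  (b) Q = 0.05497  (c) BW = 2.663e+04 Hz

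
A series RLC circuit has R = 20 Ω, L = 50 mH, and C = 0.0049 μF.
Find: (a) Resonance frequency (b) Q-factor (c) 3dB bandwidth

Step 1 — Resonance: ω₀ = 1/√(LC) = 1/√(0.05·4.9e-09) = 6.389e+04 rad/s.
Step 2 — f₀ = ω₀/(2π) = 1.017e+04 Hz.
Step 3 — Series Q: Q = ω₀L/R = 6.389e+04·0.05/20 = 159.7.
Step 4 — Bandwidth: Δω = ω₀/Q = 400 rad/s; BW = Δω/(2π) = 63.66 Hz.

(a) f₀ = 1.017e+04 Hz  (b) Q = 159.7  (c) BW = 63.66 Hz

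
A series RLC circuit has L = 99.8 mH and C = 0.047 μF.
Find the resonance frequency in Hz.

Step 1 — Resonance condition Im(Z)=0 gives ω₀ = 1/√(LC).
Step 2 — ω₀ = 1/√(0.0998·4.7e-08) = 1.46e+04 rad/s.
Step 3 — f₀ = ω₀/(2π) = 2324 Hz.

f₀ = 2324 Hz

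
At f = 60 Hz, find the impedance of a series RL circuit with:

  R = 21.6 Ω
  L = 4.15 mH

Step 1 — Angular frequency: ω = 2π·f = 2π·60 = 377 rad/s.
Step 2 — Component impedances:
  R: Z = R = 21.6 Ω
  L: Z = jωL = j·377·0.00415 = 0 + j1.565 Ω
Step 3 — Series combination: Z_total = R + L = 21.6 + j1.565 Ω = 21.66∠4.1° Ω.

Z = 21.6 + j1.565 Ω = 21.66∠4.1° Ω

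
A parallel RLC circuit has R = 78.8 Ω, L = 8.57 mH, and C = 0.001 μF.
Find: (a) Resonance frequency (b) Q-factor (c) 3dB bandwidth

Step 1 — Resonance: ω₀ = 1/√(LC) = 1/√(0.00857·1e-09) = 3.416e+05 rad/s.
Step 2 — f₀ = ω₀/(2π) = 5.437e+04 Hz.
Step 3 — Parallel Q: Q = R/(ω₀L) = 78.8/(3.416e+05·0.00857) = 0.02692.
Step 4 — Bandwidth: Δω = ω₀/Q = 1.269e+07 rad/s; BW = Δω/(2π) = 2.02e+06 Hz.

(a) f₀ = 5.437e+04 Hz  (b) Q = 0.02692  (c) BW = 2.02e+06 Hz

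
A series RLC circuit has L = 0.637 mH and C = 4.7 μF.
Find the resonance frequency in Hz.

Step 1 — Resonance condition Im(Z)=0 gives ω₀ = 1/√(LC).
Step 2 — ω₀ = 1/√(0.000637·4.7e-06) = 1.828e+04 rad/s.
Step 3 — f₀ = ω₀/(2π) = 2909 Hz.

f₀ = 2909 Hz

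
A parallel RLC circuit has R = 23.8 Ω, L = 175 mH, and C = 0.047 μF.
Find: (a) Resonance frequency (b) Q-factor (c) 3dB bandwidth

Step 1 — Resonance: ω₀ = 1/√(LC) = 1/√(0.175·4.7e-08) = 1.103e+04 rad/s.
Step 2 — f₀ = ω₀/(2π) = 1755 Hz.
Step 3 — Parallel Q: Q = R/(ω₀L) = 23.8/(1.103e+04·0.175) = 0.01233.
Step 4 — Bandwidth: Δω = ω₀/Q = 8.94e+05 rad/s; BW = Δω/(2π) = 1.423e+05 Hz.

(a) f₀ = 1755 Hz  (b) Q = 0.01233  (c) BW = 1.423e+05 Hz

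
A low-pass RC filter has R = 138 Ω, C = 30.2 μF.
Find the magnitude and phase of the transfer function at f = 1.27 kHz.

Step 1 — Angular frequency: ω = 2π·1270 = 7980 rad/s.
Step 2 — Transfer function: H(jω) = 1/(1 + jωRC).
Step 3 — Denominator: 1 + jωRC = 1 + j·7980·138·3.02e-05 = 1 + j33.26.
Step 4 — H = 0.0009034 - j0.03004.
Step 5 — Magnitude: |H| = 0.03006 (-30.4 dB); phase: φ = -88.3°.

|H| = 0.03006 (-30.4 dB), φ = -88.3°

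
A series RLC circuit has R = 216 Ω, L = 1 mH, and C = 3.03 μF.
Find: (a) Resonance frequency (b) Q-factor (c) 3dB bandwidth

Step 1 — Resonance: ω₀ = 1/√(LC) = 1/√(0.001·3.03e-06) = 1.817e+04 rad/s.
Step 2 — f₀ = ω₀/(2π) = 2891 Hz.
Step 3 — Series Q: Q = ω₀L/R = 1.817e+04·0.001/216 = 0.08411.
Step 4 — Bandwidth: Δω = ω₀/Q = 2.16e+05 rad/s; BW = Δω/(2π) = 3.438e+04 Hz.

(a) f₀ = 2891 Hz  (b) Q = 0.08411  (c) BW = 3.438e+04 Hz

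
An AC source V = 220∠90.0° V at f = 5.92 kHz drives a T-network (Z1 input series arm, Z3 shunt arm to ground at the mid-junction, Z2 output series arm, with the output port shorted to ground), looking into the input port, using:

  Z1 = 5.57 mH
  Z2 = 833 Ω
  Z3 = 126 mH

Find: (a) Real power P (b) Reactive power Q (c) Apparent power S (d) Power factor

Step 1 — Angular frequency: ω = 2π·f = 2π·5920 = 3.72e+04 rad/s.
Step 2 — Component impedances:
  Z1: Z = jωL = j·3.72e+04·0.00557 = 0 + j207.2 Ω
  Z2: Z = R = 833 Ω
  Z3: Z = jωL = j·3.72e+04·0.126 = 0 + j4687 Ω
Step 3 — With the output port shorted to ground, the output series arm Z2 runs from the junction to ground; the shunt arm Z3 also runs from the junction to ground. They appear in parallel: Z3 || Z2 = 807.5 + j143.5 Ω.
Step 4 — Series with input arm Z1: Z_in = Z1 + (Z3 || Z2) = 807.5 + j350.7 Ω = 880.4∠23.5° Ω.
Step 5 — Source phasor: V = 220∠90.0° V = 0 + j220 V.
Step 6 — Current: I = V / Z = 0.09955 + j0.2292 A = 0.2499∠66.5° A.
Step 7 — Complex power: S = V·I* = 50.43 + j21.9 VA.
Step 8 — Real power: P = Re(S) = 50.43 W.
Step 9 — Reactive power: Q = Im(S) = 21.9 VAR.
Step 10 — Apparent power: |S| = 54.98 VA.
Step 11 — Power factor: PF = P/|S| = 0.9172 (lagging).

(a) P = 50.43 W  (b) Q = 21.9 VAR  (c) S = 54.98 VA  (d) PF = 0.9172 (lagging)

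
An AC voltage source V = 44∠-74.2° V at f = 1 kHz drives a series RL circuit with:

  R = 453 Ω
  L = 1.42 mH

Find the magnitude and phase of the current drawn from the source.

Step 1 — Angular frequency: ω = 2π·f = 2π·1000 = 6283 rad/s.
Step 2 — Component impedances:
  R: Z = R = 453 Ω
  L: Z = jωL = j·6283·0.00142 = 0 + j8.922 Ω
Step 3 — Series combination: Z_total = R + L = 453 + j8.922 Ω = 453.1∠1.1° Ω.
Step 4 — Source phasor: V = 44∠-74.2° V = 11.98 - j42.34 V.
Step 5 — Ohm's law: I = V / Z_total = (11.98 - j42.34) / (453 + j8.922) = 0.0246 - j0.09394 A.
Step 6 — Convert to polar: |I| = 0.09711 A, ∠I = -75.3°.

I = 0.09711∠-75.3° A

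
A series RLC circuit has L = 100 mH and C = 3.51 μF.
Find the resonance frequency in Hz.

Step 1 — Resonance condition Im(Z)=0 gives ω₀ = 1/√(LC).
Step 2 — ω₀ = 1/√(0.1·3.51e-06) = 1688 rad/s.
Step 3 — f₀ = ω₀/(2π) = 268.6 Hz.

f₀ = 268.6 Hz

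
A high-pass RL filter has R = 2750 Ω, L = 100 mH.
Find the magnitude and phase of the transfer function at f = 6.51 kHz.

Step 1 — Angular frequency: ω = 2π·6510 = 4.09e+04 rad/s.
Step 2 — Transfer function: H(jω) = jωL/(R + jωL).
Step 3 — Numerator jωL = j·4090; denominator R + jωL = 2750 + j4090.
Step 4 — H = 0.6887 + j0.463.
Step 5 — Magnitude: |H| = 0.8299 (-1.6 dB); phase: φ = 33.9°.

|H| = 0.8299 (-1.6 dB), φ = 33.9°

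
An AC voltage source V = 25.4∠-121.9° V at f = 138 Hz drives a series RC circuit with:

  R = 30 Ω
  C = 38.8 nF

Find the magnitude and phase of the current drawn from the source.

Step 1 — Angular frequency: ω = 2π·f = 2π·138 = 867.1 rad/s.
Step 2 — Component impedances:
  R: Z = R = 30 Ω
  C: Z = 1/(jωC) = -j/(ω·C) = 0 - j2.972e+04 Ω
Step 3 — Series combination: Z_total = R + C = 30 - j2.972e+04 Ω = 2.972e+04∠-89.9° Ω.
Step 4 — Source phasor: V = 25.4∠-121.9° V = -13.42 - j21.56 V.
Step 5 — Ohm's law: I = V / Z_total = (-13.42 - j21.56) / (30 - j2.972e+04) = 0.000725 - j0.0004523 A.
Step 6 — Convert to polar: |I| = 0.0008545 A, ∠I = -32.0°.

I = 0.0008545∠-32.0° A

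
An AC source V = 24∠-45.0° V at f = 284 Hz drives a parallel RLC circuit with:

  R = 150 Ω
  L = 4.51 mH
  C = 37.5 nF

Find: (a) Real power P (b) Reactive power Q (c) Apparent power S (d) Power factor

Step 1 — Angular frequency: ω = 2π·f = 2π·284 = 1784 rad/s.
Step 2 — Component impedances:
  R: Z = R = 150 Ω
  L: Z = jωL = j·1784·0.00451 = 0 + j8.048 Ω
  C: Z = 1/(jωC) = -j/(ω·C) = 0 - j1.494e+04 Ω
Step 3 — Parallel combination: 1/Z_total = 1/R + 1/L + 1/C; Z_total = 0.431 + j8.029 Ω = 8.041∠86.9° Ω.
Step 4 — Source phasor: V = 24∠-45.0° V = 16.97 - j16.97 V.
Step 5 — Current: I = V / Z = -1.994 - j2.221 A = 2.985∠-131.9° A.
Step 6 — Complex power: S = V·I* = 3.84 + j71.53 VA.
Step 7 — Real power: P = Re(S) = 3.84 W.
Step 8 — Reactive power: Q = Im(S) = 71.53 VAR.
Step 9 — Apparent power: |S| = 71.64 VA.
Step 10 — Power factor: PF = P/|S| = 0.0536 (lagging).

(a) P = 3.84 W  (b) Q = 71.53 VAR  (c) S = 71.64 VA  (d) PF = 0.0536 (lagging)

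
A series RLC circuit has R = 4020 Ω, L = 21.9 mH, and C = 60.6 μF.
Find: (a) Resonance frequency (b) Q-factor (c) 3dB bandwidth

Step 1 — Resonance: ω₀ = 1/√(LC) = 1/√(0.0219·6.06e-05) = 868 rad/s.
Step 2 — f₀ = ω₀/(2π) = 138.2 Hz.
Step 3 — Series Q: Q = ω₀L/R = 868·0.0219/4020 = 0.004729.
Step 4 — Bandwidth: Δω = ω₀/Q = 1.836e+05 rad/s; BW = Δω/(2π) = 2.921e+04 Hz.

(a) f₀ = 138.2 Hz  (b) Q = 0.004729  (c) BW = 2.921e+04 Hz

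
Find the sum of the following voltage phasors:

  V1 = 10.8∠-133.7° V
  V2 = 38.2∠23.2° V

Step 1 — Convert each phasor to rectangular form:
  V1 = 10.8·(cos(-133.7°) + j·sin(-133.7°)) = -7.462 - j7.808 V
  V2 = 38.2·(cos(23.2°) + j·sin(23.2°)) = 35.11 + j15.05 V
Step 2 — Sum components: V_total = 27.65 + j7.241 V.
Step 3 — Convert to polar: |V_total| = 28.58 V, ∠V_total = 14.7°.

V_total = 28.58∠14.7° V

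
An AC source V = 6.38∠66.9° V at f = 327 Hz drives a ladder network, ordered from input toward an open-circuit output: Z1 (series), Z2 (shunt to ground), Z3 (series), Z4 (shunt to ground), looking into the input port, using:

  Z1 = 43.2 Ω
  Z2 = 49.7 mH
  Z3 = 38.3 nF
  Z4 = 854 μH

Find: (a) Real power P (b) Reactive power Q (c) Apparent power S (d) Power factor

Step 1 — Angular frequency: ω = 2π·f = 2π·327 = 2055 rad/s.
Step 2 — Component impedances:
  Z1: Z = R = 43.2 Ω
  Z2: Z = jωL = j·2055·0.0497 = 0 + j102.1 Ω
  Z3: Z = 1/(jωC) = -j/(ω·C) = 0 - j1.271e+04 Ω
  Z4: Z = jωL = j·2055·0.000854 = 0 + j1.755 Ω
Step 3 — Ladder network (open output): work backward from the far end, alternating series and parallel combinations. Z_in = 43.2 + j102.9 Ω = 111.6∠67.2° Ω.
Step 4 — Source phasor: V = 6.38∠66.9° V = 2.503 + j5.868 V.
Step 5 — Current: I = V / Z = 0.05715 - j0.0003334 A = 0.05715∠-0.3° A.
Step 6 — Complex power: S = V·I* = 0.1411 + j0.3362 VA.
Step 7 — Real power: P = Re(S) = 0.1411 W.
Step 8 — Reactive power: Q = Im(S) = 0.3362 VAR.
Step 9 — Apparent power: |S| = 0.3646 VA.
Step 10 — Power factor: PF = P/|S| = 0.387 (lagging).

(a) P = 0.1411 W  (b) Q = 0.3362 VAR  (c) S = 0.3646 VA  (d) PF = 0.387 (lagging)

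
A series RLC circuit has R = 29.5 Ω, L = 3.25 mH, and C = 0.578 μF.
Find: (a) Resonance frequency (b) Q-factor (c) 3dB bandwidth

Step 1 — Resonance: ω₀ = 1/√(LC) = 1/√(0.00325·5.78e-07) = 2.307e+04 rad/s.
Step 2 — f₀ = ω₀/(2π) = 3672 Hz.
Step 3 — Series Q: Q = ω₀L/R = 2.307e+04·0.00325/29.5 = 2.542.
Step 4 — Bandwidth: Δω = ω₀/Q = 9077 rad/s; BW = Δω/(2π) = 1445 Hz.

(a) f₀ = 3672 Hz  (b) Q = 2.542  (c) BW = 1445 Hz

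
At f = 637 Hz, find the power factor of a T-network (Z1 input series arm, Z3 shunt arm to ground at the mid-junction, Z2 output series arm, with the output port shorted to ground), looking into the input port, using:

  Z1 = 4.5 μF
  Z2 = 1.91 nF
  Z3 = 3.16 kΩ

Step 1 — Angular frequency: ω = 2π·f = 2π·637 = 4002 rad/s.
Step 2 — Component impedances:
  Z1: Z = 1/(jωC) = -j/(ω·C) = 0 - j55.52 Ω
  Z2: Z = 1/(jωC) = -j/(ω·C) = 0 - j1.308e+05 Ω
  Z3: Z = R = 3160 Ω
Step 3 — With the output port shorted to ground, the output series arm Z2 runs from the junction to ground; the shunt arm Z3 also runs from the junction to ground. They appear in parallel: Z3 || Z2 = 3158 - j76.29 Ω.
Step 4 — Series with input arm Z1: Z_in = Z1 + (Z3 || Z2) = 3158 - j131.8 Ω = 3161∠-2.4° Ω.
Step 5 — Power factor: PF = cos(φ) = Re(Z)/|Z| = 3158/3161 = 0.9991.
Step 6 — Type: Im(Z) = -131.8 ⇒ leading (phase φ = -2.4°).

PF = 0.9991 (leading, φ = -2.4°)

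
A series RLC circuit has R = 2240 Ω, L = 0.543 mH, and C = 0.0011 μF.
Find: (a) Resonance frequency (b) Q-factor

Step 1 — Resonance condition Im(Z)=0 gives ω₀ = 1/√(LC).
Step 2 — ω₀ = 1/√(0.000543·1.1e-09) = 1.294e+06 rad/s.
Step 3 — f₀ = ω₀/(2π) = 2.059e+05 Hz.
Step 4 — Series Q: Q = ω₀L/R = 1.294e+06·0.000543/2240 = 0.3137.

(a) f₀ = 2.059e+05 Hz  (b) Q = 0.3137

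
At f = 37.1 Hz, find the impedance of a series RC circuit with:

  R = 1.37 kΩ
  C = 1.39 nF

Step 1 — Angular frequency: ω = 2π·f = 2π·37.1 = 233.1 rad/s.
Step 2 — Component impedances:
  R: Z = R = 1370 Ω
  C: Z = 1/(jωC) = -j/(ω·C) = 0 - j3.086e+06 Ω
Step 3 — Series combination: Z_total = R + C = 1370 - j3.086e+06 Ω = 3.086e+06∠-90.0° Ω.

Z = 1370 - j3.086e+06 Ω = 3.086e+06∠-90.0° Ω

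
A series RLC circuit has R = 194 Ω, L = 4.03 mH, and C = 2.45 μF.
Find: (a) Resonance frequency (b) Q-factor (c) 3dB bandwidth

Step 1 — Resonance: ω₀ = 1/√(LC) = 1/√(0.00403·2.45e-06) = 1.006e+04 rad/s.
Step 2 — f₀ = ω₀/(2π) = 1602 Hz.
Step 3 — Series Q: Q = ω₀L/R = 1.006e+04·0.00403/194 = 0.2091.
Step 4 — Bandwidth: Δω = ω₀/Q = 4.814e+04 rad/s; BW = Δω/(2π) = 7662 Hz.

(a) f₀ = 1602 Hz  (b) Q = 0.2091  (c) BW = 7662 Hz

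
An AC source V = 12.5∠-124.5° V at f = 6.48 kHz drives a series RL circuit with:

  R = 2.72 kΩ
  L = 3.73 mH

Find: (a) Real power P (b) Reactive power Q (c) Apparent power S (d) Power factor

Step 1 — Angular frequency: ω = 2π·f = 2π·6480 = 4.072e+04 rad/s.
Step 2 — Component impedances:
  R: Z = R = 2720 Ω
  L: Z = jωL = j·4.072e+04·0.00373 = 0 + j151.9 Ω
Step 3 — Series combination: Z_total = R + L = 2720 + j151.9 Ω = 2724∠3.2° Ω.
Step 4 — Source phasor: V = 12.5∠-124.5° V = -7.08 - j10.3 V.
Step 5 — Current: I = V / Z = -0.002806 - j0.003631 A = 0.004588∠-127.7° A.
Step 6 — Complex power: S = V·I* = 0.05727 + j0.003197 VA.
Step 7 — Real power: P = Re(S) = 0.05727 W.
Step 8 — Reactive power: Q = Im(S) = 0.003197 VAR.
Step 9 — Apparent power: |S| = 0.05736 VA.
Step 10 — Power factor: PF = P/|S| = 0.9984 (lagging).

(a) P = 0.05727 W  (b) Q = 0.003197 VAR  (c) S = 0.05736 VA  (d) PF = 0.9984 (lagging)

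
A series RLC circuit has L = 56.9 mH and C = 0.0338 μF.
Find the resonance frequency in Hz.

Step 1 — Resonance condition Im(Z)=0 gives ω₀ = 1/√(LC).
Step 2 — ω₀ = 1/√(0.0569·3.38e-08) = 2.28e+04 rad/s.
Step 3 — f₀ = ω₀/(2π) = 3629 Hz.

f₀ = 3629 Hz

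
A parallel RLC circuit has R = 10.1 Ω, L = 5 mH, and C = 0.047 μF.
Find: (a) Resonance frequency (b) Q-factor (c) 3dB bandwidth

Step 1 — Resonance: ω₀ = 1/√(LC) = 1/√(0.005·4.7e-08) = 6.523e+04 rad/s.
Step 2 — f₀ = ω₀/(2π) = 1.038e+04 Hz.
Step 3 — Parallel Q: Q = R/(ω₀L) = 10.1/(6.523e+04·0.005) = 0.03097.
Step 4 — Bandwidth: Δω = ω₀/Q = 2.107e+06 rad/s; BW = Δω/(2π) = 3.353e+05 Hz.

(a) f₀ = 1.038e+04 Hz  (b) Q = 0.03097  (c) BW = 3.353e+05 Hz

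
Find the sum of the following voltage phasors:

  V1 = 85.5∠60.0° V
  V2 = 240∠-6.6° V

Step 1 — Convert each phasor to rectangular form:
  V1 = 85.5·(cos(60.0°) + j·sin(60.0°)) = 42.75 + j74.05 V
  V2 = 240·(cos(-6.6°) + j·sin(-6.6°)) = 238.4 - j27.58 V
Step 2 — Sum components: V_total = 281.2 + j46.46 V.
Step 3 — Convert to polar: |V_total| = 285 V, ∠V_total = 9.4°.

V_total = 285∠9.4° V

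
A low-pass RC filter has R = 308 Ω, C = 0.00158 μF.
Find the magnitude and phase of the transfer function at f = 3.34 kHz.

Step 1 — Angular frequency: ω = 2π·3340 = 2.099e+04 rad/s.
Step 2 — Transfer function: H(jω) = 1/(1 + jωRC).
Step 3 — Denominator: 1 + jωRC = 1 + j·2.099e+04·308·1.58e-09 = 1 + j0.01021.
Step 4 — H = 0.9999 - j0.01021.
Step 5 — Magnitude: |H| = 0.9999 (-0.0 dB); phase: φ = -0.6°.

|H| = 0.9999 (-0.0 dB), φ = -0.6°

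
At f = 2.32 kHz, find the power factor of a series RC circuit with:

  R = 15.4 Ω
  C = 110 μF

Step 1 — Angular frequency: ω = 2π·f = 2π·2320 = 1.458e+04 rad/s.
Step 2 — Component impedances:
  R: Z = R = 15.4 Ω
  C: Z = 1/(jωC) = -j/(ω·C) = 0 - j0.6236 Ω
Step 3 — Series combination: Z_total = R + C = 15.4 - j0.6236 Ω = 15.41∠-2.3° Ω.
Step 4 — Power factor: PF = cos(φ) = Re(Z)/|Z| = 15.4/15.413 = 0.9992.
Step 5 — Type: Im(Z) = -0.6236 ⇒ leading (phase φ = -2.3°).

PF = 0.9992 (leading, φ = -2.3°)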